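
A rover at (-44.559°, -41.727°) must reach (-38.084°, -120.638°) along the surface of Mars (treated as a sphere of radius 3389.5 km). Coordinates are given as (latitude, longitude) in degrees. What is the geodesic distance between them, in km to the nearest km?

3388 km

With latitudes φ₁ = -44.559°, φ₂ = -38.084° and longitude difference Δλ = -78.911°:
cos c = sin φ₁ sin φ₂ + cos φ₁ cos φ₂ cos Δλ = (-0.7016)(-0.6168) + (0.7125)(0.7871)(0.1923) = 0.54065,
so c = arccos(0.54065) = 0.99958 rad.
Distance = R·c = 3389.5 × 0.9996 ≈ 3388 km.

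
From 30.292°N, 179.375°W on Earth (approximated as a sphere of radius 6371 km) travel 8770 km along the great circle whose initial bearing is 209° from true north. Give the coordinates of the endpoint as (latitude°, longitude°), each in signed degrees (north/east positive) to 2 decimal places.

Angular distance δ = d/R = 8770/6371 = 1.37655 rad; initial bearing θ = 3.6477 rad.
sin φ₂ = sin φ₁ cos δ + cos φ₁ sin δ cos θ = (0.5044)(0.1930) + (0.8635)(0.9812)(-0.8746) = -0.6436, so φ₂ = -40.06°.
Δλ = atan2(sin θ sin δ cos φ₁, cos δ − sin φ₁ sin φ₂) = atan2(-0.4107, 0.5177) = -38.429°.
λ₂ = -179.375° − 38.429° = -217.80° → 142.20° after wrapping to (−180°, 180°].

-40.06°, 142.20°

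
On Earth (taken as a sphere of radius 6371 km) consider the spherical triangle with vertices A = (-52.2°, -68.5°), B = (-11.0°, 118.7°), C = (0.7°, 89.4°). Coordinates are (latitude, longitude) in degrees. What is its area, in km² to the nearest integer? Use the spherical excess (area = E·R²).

Side lengths (central angles): a = 0.5478, b = 2.1864, c = 2.0332 rad; semiperimeter s = 2.3838.
By l'Huilier's theorem, tan(E/4) = √[tan(s/2) tan((s−a)/2) tan((s−b)/2) tan((s−c)/2)], giving spherical excess E = 0.9419 rad.
Area = E·R² = 0.9419 × (6371)² ≈ 38232090 km².

38232090 km²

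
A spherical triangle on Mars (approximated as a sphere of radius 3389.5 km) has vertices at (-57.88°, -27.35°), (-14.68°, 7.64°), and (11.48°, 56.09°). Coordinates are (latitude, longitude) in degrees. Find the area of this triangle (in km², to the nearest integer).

4429819 km²

Side lengths (central angles): a = 0.9541, b = 1.6800, c = 0.8815 rad; semiperimeter s = 1.7578.
By l'Huilier's theorem, tan(E/4) = √[tan(s/2) tan((s−a)/2) tan((s−b)/2) tan((s−c)/2)], giving spherical excess E = 0.3856 rad.
Area = E·R² = 0.3856 × (3389.5)² ≈ 4429819 km².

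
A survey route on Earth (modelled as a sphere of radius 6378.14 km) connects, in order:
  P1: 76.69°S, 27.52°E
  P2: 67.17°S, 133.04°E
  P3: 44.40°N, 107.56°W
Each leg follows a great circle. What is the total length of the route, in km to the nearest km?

18984 km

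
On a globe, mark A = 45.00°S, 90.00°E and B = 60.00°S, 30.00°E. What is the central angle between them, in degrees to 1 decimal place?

37.9°

In radians: φ₁ = -0.7854, φ₂ = -1.0472, Δλ = -60.000° = -1.0472 rad.
Haversine: a = sin²(Δφ/2) + cos φ₁ cos φ₂ sin²(Δλ/2) = 0.0170 + (0.7071)(0.5000)(0.2500) = 0.10543.
Central angle c = 2·arcsin(√a) = 0.66137 rad.
So the angular separation is 37.9°.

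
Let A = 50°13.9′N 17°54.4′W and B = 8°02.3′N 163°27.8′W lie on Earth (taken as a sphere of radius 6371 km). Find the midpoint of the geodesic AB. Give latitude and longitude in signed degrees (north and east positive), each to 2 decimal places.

Central angle δ = 1.9986 rad. Interpolating on the sphere with fraction f = 0.5:
P = [sin((1−f)δ)·A + sin(fδ)·B] / sin δ = 0.9244·A + 0.9244·B in Cartesian coordinates,
giving P = (-0.3148, -0.4423, 0.8398), i.e. latitude 57.12°, longitude -125.44°.

57.12°, -125.44°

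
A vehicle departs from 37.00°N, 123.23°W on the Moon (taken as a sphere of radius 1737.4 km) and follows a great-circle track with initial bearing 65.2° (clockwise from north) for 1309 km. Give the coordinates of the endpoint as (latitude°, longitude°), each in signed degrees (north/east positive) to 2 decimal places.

41.92°, -66.65°

Angular distance δ = d/R = 1309/1737.4 = 0.75342 rad; initial bearing θ = 1.1380 rad.
sin φ₂ = sin φ₁ cos δ + cos φ₁ sin δ cos θ = (0.6018)(0.7294) + (0.7986)(0.6841)(0.4195) = 0.6681, so φ₂ = 41.92°.
Δλ = atan2(sin θ sin δ cos φ₁, cos δ − sin φ₁ sin φ₂) = atan2(0.4960, 0.3273) = 56.582°.
λ₂ = -123.230° + 56.582° = -66.65°.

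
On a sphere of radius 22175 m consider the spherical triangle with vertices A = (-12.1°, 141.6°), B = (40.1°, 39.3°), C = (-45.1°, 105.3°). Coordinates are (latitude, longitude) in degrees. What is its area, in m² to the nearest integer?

Side lengths (central angles): a = 1.8097, b = 0.7888, c = 1.8696 rad; semiperimeter s = 2.2340.
By l'Huilier's theorem, tan(E/4) = √[tan(s/2) tan((s−a)/2) tan((s−b)/2) tan((s−c)/2)], giving spherical excess E = 1.0469 rad.
Area = E·R² = 1.0469 × (22175)² ≈ 514793688 m².

514793688 m²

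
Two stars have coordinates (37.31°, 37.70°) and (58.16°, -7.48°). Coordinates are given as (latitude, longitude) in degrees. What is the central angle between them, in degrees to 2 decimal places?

35.84°

In radians: φ₁ = 0.6512, φ₂ = 1.0151, Δλ = -45.180° = -0.7885 rad.
Haversine: a = sin²(Δφ/2) + cos φ₁ cos φ₂ sin²(Δλ/2) = 0.0327 + (0.7954)(0.5275)(0.1476) = 0.09466.
Central angle c = 2·arcsin(√a) = 0.62547 rad.
So the angular separation is 35.84°.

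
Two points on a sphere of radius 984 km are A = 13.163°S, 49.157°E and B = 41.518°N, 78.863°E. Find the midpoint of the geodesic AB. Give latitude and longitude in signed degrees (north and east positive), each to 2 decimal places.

Central angle δ = 1.0675 rad. Interpolating on the sphere with fraction f = 0.5:
P = [sin((1−f)δ)·A + sin(fδ)·B] / sin δ = 0.5808·A + 0.5808·B in Cartesian coordinates,
giving P = (0.4538, 0.8545, 0.2527), i.e. latitude 14.64°, longitude 62.03°.

14.64°, 62.03°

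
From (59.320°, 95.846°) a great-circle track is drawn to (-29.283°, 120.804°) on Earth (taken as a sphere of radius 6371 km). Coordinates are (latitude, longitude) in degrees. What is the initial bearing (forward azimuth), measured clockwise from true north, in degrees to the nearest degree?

158°

Δλ = 24.958° = 0.4356 rad.
y = sin Δλ · cos φ₂ = (0.4220)(0.8722) = 0.3680
x = cos φ₁ sin φ₂ − sin φ₁ cos φ₂ cos Δλ = (0.5102)(-0.4891) − (0.8600)(0.8722)(0.9066) = -0.9297
θ = atan2(y, x) = 158.40°, so the bearing is 158°.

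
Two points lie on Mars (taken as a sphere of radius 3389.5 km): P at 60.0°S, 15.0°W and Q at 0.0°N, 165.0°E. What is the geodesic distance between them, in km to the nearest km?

7099 km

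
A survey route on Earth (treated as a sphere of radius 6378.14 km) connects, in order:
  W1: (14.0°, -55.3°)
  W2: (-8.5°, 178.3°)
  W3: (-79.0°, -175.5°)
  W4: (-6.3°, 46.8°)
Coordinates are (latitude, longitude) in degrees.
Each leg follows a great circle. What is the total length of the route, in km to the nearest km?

Leg W1→W2: central angle 2.2208 rad, distance 14164.9 km.
Leg W2→W3: central angle 1.2316 rad, distance 7855.5 km.
Leg W3→W4: central angle 1.6034 rad, distance 10226.5 km.
Total: 14164.9 + 7855.5 + 10226.5 ≈ 32247 km.

32247 km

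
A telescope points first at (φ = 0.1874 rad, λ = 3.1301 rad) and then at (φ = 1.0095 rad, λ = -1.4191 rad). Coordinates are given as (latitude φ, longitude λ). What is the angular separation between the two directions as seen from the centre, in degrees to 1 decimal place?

Let φ₁ = 0.1874 rad, φ₂ = 1.0095 rad, and Δλ = 1.7340 rad.
Haversine: a = sin²(Δφ/2) + cos φ₁ cos φ₂ sin²(Δλ/2) = 0.1597 + (0.9825)(0.5323)(0.5812) = 0.46362.
Central angle c = 2·arcsin(√a) = 1.49798 rad.
So the angular separation is 85.8°.

85.8°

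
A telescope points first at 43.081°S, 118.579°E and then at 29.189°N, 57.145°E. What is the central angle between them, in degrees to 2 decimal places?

91.62°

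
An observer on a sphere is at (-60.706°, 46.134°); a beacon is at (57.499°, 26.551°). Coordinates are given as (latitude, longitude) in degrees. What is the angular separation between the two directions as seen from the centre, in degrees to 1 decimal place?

119.2°

With latitudes φ₁ = -60.706°, φ₂ = 57.499° and longitude difference Δλ = -19.583°:
Haversine: a = sin²(Δφ/2) + cos φ₁ cos φ₂ sin²(Δλ/2) = 0.7363 + (0.4893)(0.5373)(0.0289) = 0.74392.
Central angle c = 2·arcsin(√a) = 2.08040 rad.
So the angular separation is 119.2°.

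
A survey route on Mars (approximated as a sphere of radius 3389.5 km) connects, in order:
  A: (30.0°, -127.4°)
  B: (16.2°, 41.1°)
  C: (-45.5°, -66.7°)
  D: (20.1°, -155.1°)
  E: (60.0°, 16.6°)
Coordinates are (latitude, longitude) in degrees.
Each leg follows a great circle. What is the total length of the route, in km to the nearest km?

26567 km

Leg A→B: central angle 2.3124 rad, distance 7837.8 km.
Leg B→C: central angle 1.9875 rad, distance 6736.6 km.
Leg C→D: central angle 1.7995 rad, distance 6099.5 km.
Leg D→E: central angle 1.7386 rad, distance 5893.0 km.
Total: 7837.8 + 6736.6 + 6099.5 + 5893.0 ≈ 26567 km.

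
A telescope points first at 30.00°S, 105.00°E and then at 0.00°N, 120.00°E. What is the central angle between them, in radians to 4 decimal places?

With latitudes φ₁ = -30.000°, φ₂ = 0.000° and longitude difference Δλ = 15.000°:
Haversine: a = sin²(Δφ/2) + cos φ₁ cos φ₂ sin²(Δλ/2) = 0.0670 + (0.8660)(1.0000)(0.0170) = 0.08174.
Central angle c = 2·arcsin(√a) = 0.57990 rad.
So the angular separation is 0.5799 rad.

0.5799 rad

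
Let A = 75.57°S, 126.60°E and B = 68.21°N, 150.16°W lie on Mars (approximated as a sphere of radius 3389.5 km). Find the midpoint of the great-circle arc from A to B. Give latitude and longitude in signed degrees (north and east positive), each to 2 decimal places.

Central angle δ = 2.6646 rad. Interpolating on the sphere with fraction f = 0.5:
P = [sin((1−f)δ)·A + sin(fδ)·B] / sin δ = 2.1164·A + 2.1164·B in Cartesian coordinates,
giving P = (-0.9959, 0.0325, -0.0844), i.e. latitude -4.84°, longitude 178.13°.

-4.84°, 178.13°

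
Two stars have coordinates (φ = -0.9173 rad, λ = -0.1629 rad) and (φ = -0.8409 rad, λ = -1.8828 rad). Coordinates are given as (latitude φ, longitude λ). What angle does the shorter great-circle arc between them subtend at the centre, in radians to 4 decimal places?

1.0105 rad

Let φ₁ = -0.9173 rad, φ₂ = -0.8409 rad, and Δλ = -1.7199 rad.
Haversine: a = sin²(Δφ/2) + cos φ₁ cos φ₂ sin²(Δλ/2) = 0.0015 + (0.6080)(0.6668)(0.5743) = 0.23426.
Central angle c = 2·arcsin(√a) = 1.01046 rad.
So the angular separation is 1.0105 rad.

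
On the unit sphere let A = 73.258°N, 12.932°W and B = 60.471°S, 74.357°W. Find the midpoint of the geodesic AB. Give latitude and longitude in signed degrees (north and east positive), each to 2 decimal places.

7.34°, -52.50°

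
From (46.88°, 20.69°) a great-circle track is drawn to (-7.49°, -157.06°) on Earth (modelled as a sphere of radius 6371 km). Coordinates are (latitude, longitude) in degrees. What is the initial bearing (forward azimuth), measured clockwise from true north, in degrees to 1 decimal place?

With φ₁ = 0.8182, φ₂ = -0.1307, Δλ = -3.1023 rad, the forward-azimuth formula gives
θ = atan2( sin Δλ cos φ₂ , cos φ₁ sin φ₂ − sin φ₁ cos φ₂ cos Δλ ) = atan2(-0.0389, 0.6340) = -3.51°.
Adding 360° brings this into [0°, 360°): 356.5°.

356.5°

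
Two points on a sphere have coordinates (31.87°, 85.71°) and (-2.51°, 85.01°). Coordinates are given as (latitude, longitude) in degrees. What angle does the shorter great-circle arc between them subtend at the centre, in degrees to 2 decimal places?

34.39°

With latitudes φ₁ = 31.870°, φ₂ = -2.510° and longitude difference Δλ = -0.700°:
Haversine: a = sin²(Δφ/2) + cos φ₁ cos φ₂ sin²(Δλ/2) = 0.0873 + (0.8492)(0.9990)(0.0000) = 0.08738.
Central angle c = 2·arcsin(√a) = 0.60016 rad.
So the angular separation is 34.39°.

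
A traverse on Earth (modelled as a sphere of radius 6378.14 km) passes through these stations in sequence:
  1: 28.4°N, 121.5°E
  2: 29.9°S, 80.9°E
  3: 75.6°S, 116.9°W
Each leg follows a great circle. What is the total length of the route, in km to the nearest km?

Leg 1→2: central angle 1.2219 rad, distance 7793.2 km.
Leg 2→3: central angle 1.2895 rad, distance 8224.9 km.
Total: 7793.2 + 8224.9 ≈ 16018 km.

16018 km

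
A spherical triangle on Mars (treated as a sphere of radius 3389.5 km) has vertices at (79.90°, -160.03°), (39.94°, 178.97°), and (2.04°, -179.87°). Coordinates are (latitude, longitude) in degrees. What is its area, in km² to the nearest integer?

Side lengths (central angles): a = 0.6617, b = 1.3695, c = 0.7112 rad; semiperimeter s = 1.3713.
By l'Huilier's theorem, tan(E/4) = √[tan(s/2) tan((s−a)/2) tan((s−b)/2) tan((s−c)/2)], giving spherical excess E = 0.0377 rad.
Area = E·R² = 0.0377 × (3389.5)² ≈ 432844 km².

432844 km²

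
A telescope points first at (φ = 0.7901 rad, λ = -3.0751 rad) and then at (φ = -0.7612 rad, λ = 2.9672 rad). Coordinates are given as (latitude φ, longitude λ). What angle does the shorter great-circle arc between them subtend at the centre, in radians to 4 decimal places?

With latitudes φ₁ = 45.269°, φ₂ = -43.614° and longitude difference Δλ = -13.802°:
cos c = sin φ₁ sin φ₂ + cos φ₁ cos φ₂ cos Δλ = (0.7104)(-0.6898) + (0.7038)(0.7240)(0.9711) = 0.00478,
so c = arccos(0.00478) = 1.56601 rad.
So the angular separation is 1.5660 rad.

1.5660 rad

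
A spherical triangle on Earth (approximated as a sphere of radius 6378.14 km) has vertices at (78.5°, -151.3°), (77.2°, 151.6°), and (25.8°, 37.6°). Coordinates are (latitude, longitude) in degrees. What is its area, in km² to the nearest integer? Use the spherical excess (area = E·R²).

5294985 km²

Side lengths (central angles): a = 1.2204, b = 1.3190, c = 0.2025 rad; semiperimeter s = 1.3709.
By l'Huilier's theorem, tan(E/4) = √[tan(s/2) tan((s−a)/2) tan((s−b)/2) tan((s−c)/2)], giving spherical excess E = 0.1302 rad.
Area = E·R² = 0.1302 × (6378.14)² ≈ 5294985 km².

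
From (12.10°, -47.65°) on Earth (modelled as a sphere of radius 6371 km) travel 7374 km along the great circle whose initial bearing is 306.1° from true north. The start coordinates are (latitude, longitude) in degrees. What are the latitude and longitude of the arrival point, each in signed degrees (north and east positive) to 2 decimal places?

37.72°, -116.95°

Angular distance δ = d/R = 7374/6371 = 1.15743 rad; initial bearing θ = 5.3425 rad.
sin φ₂ = sin φ₁ cos δ + cos φ₁ sin δ cos θ = (0.2096)(0.4017) + (0.9778)(0.9158)(0.5892) = 0.6118, so φ₂ = 37.72°.
Δλ = atan2(sin θ sin δ cos φ₁, cos δ − sin φ₁ sin φ₂) = atan2(-0.7235, 0.2735) = -69.296°.
λ₂ = -47.650° − 69.296° = -116.95°.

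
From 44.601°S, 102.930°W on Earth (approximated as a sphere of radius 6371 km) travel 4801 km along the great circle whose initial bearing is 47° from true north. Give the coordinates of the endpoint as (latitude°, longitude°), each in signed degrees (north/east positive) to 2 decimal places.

Angular distance δ = d/R = 4801/6371 = 0.75357 rad; initial bearing θ = 0.8203 rad.
sin φ₂ = sin φ₁ cos δ + cos φ₁ sin δ cos θ = (-0.7022)(0.7293) + (0.7120)(0.6842)(0.6820) = -0.1798, so φ₂ = -10.36°.
Δλ = atan2(sin θ sin δ cos φ₁, cos δ − sin φ₁ sin φ₂) = atan2(0.3563, 0.6030) = 30.578°.
λ₂ = -102.930° + 30.578° = -72.35°.

-10.36°, -72.35°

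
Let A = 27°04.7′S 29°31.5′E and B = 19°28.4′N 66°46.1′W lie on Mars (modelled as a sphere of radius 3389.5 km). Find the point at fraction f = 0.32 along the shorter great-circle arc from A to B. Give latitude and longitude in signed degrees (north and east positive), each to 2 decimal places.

-14.74°, -3.76°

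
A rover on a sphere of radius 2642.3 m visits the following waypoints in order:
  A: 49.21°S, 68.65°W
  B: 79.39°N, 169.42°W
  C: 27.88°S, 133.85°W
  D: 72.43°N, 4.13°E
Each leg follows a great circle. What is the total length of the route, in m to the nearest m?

17490 m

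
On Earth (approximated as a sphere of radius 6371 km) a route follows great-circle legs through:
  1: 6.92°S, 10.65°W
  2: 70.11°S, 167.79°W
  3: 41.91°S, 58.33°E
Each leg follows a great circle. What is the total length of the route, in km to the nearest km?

18292 km

Leg 1→2: central angle 1.7700 rad, distance 11276.8 km.
Leg 2→3: central angle 1.1011 rad, distance 7015.1 km.
Total: 11276.8 + 7015.1 ≈ 18292 km.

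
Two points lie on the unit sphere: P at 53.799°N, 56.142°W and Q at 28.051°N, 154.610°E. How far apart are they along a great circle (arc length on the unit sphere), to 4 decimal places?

1.6393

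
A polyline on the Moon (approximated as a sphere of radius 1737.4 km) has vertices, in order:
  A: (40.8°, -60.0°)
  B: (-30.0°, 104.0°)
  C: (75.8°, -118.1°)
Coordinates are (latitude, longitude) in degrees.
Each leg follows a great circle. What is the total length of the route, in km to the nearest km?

8887 km

Leg A→B: central angle 2.8469 rad, distance 4946.2 km.
Leg B→C: central angle 2.2684 rad, distance 3941.0 km.
Total: 4946.2 + 3941.0 ≈ 8887 km.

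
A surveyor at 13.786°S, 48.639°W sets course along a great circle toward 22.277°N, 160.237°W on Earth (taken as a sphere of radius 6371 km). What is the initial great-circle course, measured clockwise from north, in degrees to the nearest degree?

288°

Δλ = -111.598° = -1.9478 rad.
y = sin Δλ · cos φ₂ = (-0.9298)(0.9254) = -0.8604
x = cos φ₁ sin φ₂ − sin φ₁ cos φ₂ cos Δλ = (0.9712)(0.3791) − (-0.2383)(0.9254)(-0.3681) = 0.2870
θ = atan2(y, x) = -71.55°; adding 360° gives 288°.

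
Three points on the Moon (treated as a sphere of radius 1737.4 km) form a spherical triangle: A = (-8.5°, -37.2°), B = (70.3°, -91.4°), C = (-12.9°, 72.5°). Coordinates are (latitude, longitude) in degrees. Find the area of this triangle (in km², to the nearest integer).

Side lengths (central angles): a = 2.1245, b = 1.8671, c = 1.5149 rad; semiperimeter s = 2.7533.
By l'Huilier's theorem, tan(E/4) = √[tan(s/2) tan((s−a)/2) tan((s−b)/2) tan((s−c)/2)], giving spherical excess E = 2.5684 rad.
Area = E·R² = 2.5684 × (1737.4)² ≈ 7752937 km².

7752937 km²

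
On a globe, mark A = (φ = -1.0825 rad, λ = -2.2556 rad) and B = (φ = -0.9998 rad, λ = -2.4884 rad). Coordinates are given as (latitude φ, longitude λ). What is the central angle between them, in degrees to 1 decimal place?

8.2°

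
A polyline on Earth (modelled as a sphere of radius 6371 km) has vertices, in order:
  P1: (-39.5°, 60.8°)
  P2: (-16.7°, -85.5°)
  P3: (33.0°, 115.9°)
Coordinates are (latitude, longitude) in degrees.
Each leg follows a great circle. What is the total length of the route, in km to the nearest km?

Leg P1→P2: central angle 2.0176 rad, distance 12854.2 km.
Leg P2→P3: central angle 2.7008 rad, distance 17206.9 km.
Total: 12854.2 + 17206.9 ≈ 30061 km.

30061 km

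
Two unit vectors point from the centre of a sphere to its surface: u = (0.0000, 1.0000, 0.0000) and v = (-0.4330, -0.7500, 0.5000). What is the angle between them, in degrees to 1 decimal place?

u·v = -0.7500; |u| = 1.0000, |v| = 1.0000.
cos θ = (u·v)/(|u||v|) = -0.7500, so θ = 138.6°.

138.6°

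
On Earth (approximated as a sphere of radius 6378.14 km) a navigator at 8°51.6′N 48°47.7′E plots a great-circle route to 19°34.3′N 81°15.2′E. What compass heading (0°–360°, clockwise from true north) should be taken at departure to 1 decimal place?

With φ₁ = 0.1546, φ₂ = 0.3416, Δλ = 0.5665 rad, the forward-azimuth formula gives
θ = atan2( sin Δλ cos φ₂ , cos φ₁ sin φ₂ − sin φ₁ cos φ₂ cos Δλ ) = atan2(0.5057, 0.2085) = 67.59°.
So the initial bearing is 67.6°.

67.6°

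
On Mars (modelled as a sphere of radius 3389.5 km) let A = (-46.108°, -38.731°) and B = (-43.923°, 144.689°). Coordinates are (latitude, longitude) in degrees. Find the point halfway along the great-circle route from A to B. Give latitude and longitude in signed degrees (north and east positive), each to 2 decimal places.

-87.97°, -159.60°

Central angle δ = 1.5694 rad. Interpolating on the sphere with fraction f = 0.5:
P = [sin((1−f)δ)·A + sin(fδ)·B] / sin δ = 0.7066·A + 0.7066·B in Cartesian coordinates,
giving P = (-0.0332, -0.0123, -0.9994), i.e. latitude -87.97°, longitude -159.60°.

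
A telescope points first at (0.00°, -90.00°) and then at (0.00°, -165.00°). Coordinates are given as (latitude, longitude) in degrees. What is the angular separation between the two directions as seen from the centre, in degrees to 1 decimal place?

75.0°

Let φ₁ = 0.0000 rad, φ₂ = 0.0000 rad, and Δλ = -1.3090 rad.
cos c = sin φ₁ sin φ₂ + cos φ₁ cos φ₂ cos Δλ = (0.0000)(0.0000) + (1.0000)(1.0000)(0.2588) = 0.25882,
so c = arccos(0.25882) = 1.30900 rad.
So the angular separation is 75.0°.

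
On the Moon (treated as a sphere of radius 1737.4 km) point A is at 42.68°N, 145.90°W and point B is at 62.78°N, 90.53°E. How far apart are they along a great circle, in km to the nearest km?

1982 km

Let φ₁ = 0.7449 rad, φ₂ = 1.0957 rad, and Δλ = -2.1567 rad.
cos c = sin φ₁ sin φ₂ + cos φ₁ cos φ₂ cos Δλ = (0.6779)(0.8893) + (0.7352)(0.4574)(-0.5530) = 0.41689,
so c = arccos(0.41689) = 1.14077 rad.
Distance = R·c = 1737.4 × 1.1408 ≈ 1982 km.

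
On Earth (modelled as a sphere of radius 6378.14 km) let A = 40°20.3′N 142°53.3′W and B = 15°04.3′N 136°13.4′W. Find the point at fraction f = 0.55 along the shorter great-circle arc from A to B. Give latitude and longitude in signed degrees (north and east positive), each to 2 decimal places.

26.48°, -138.84°

The central angle between A and B is δ = 0.4525 rad.
With f = 0.55, the slerp weights are sin((1−f)δ)/sin δ = 0.4625 and sin(fδ)/sin δ = 0.5634.
Weighted sum of the unit vectors: (0.4625)·(-0.6079,-0.4599,0.6473) + (0.5634)·(-0.6972,-0.6681,0.2600) = (-0.6739, -0.5891, 0.4459).
Converting back: φ = atan2(z, √(x²+y²)) = 26.48°, λ = atan2(y, x) = -138.84°.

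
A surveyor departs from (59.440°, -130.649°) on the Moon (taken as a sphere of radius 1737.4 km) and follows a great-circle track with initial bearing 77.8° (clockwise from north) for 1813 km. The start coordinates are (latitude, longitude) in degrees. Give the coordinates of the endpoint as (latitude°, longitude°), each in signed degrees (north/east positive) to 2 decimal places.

Angular distance δ = d/R = 1813/1737.4 = 1.04351 rad; initial bearing θ = 1.3579 rad.
sin φ₂ = sin φ₁ cos δ + cos φ₁ sin δ cos θ = (0.8611)(0.5032) + (0.5084)(0.8642)(0.2113) = 0.5261, so φ₂ = 31.75°.
Δλ = atan2(sin θ sin δ cos φ₁, cos δ − sin φ₁ sin φ₂) = atan2(0.4295, 0.0501) = 83.343°.
λ₂ = -130.649° + 83.343° = -47.31°.

31.75°, -47.31°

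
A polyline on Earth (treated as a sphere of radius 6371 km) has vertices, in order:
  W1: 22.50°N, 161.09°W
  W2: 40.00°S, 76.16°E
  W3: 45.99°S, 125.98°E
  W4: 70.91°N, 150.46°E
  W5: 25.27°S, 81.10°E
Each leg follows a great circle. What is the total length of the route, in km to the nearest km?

Leg W1→W2: central angle 2.2509 rad, distance 14340.3 km.
Leg W2→W3: central angle 0.6339 rad, distance 4038.9 km.
Leg W3→W4: central angle 2.0633 rad, distance 13145.5 km.
Leg W4→W5: central angle 1.8746 rad, distance 11943.1 km.
Total: 14340.3 + 4038.9 + 13145.5 + 11943.1 ≈ 43468 km.

43468 km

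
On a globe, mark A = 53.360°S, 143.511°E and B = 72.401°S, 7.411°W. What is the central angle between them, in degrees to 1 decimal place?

52.6°

Let φ₁ = -0.9313 rad, φ₂ = -1.2636 rad, and Δλ = -2.6341 rad.
Haversine: a = sin²(Δφ/2) + cos φ₁ cos φ₂ sin²(Δλ/2) = 0.0274 + (0.5968)(0.3024)(0.9370) = 0.19643.
Central angle c = 2·arcsin(√a) = 0.91833 rad.
So the angular separation is 52.6°.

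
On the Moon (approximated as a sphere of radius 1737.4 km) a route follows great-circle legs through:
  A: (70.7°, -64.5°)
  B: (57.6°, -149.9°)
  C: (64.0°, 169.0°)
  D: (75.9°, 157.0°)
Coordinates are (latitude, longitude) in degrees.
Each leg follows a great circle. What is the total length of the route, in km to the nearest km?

Leg A→B: central angle 0.6248 rad, distance 1085.5 km.
Leg B→C: central angle 0.3600 rad, distance 625.5 km.
Leg C→D: central angle 0.2187 rad, distance 380.0 km.
Total: 1085.5 + 625.5 + 380.0 ≈ 2091 km.

2091 km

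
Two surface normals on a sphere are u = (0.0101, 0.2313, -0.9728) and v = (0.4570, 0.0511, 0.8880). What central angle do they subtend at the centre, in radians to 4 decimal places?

2.5819 rad

u·v = -0.8474; |u| = 1.0000, |v| = 1.0000.
cos θ = (u·v)/(|u||v|) = -0.8474, so θ = 2.5819 rad.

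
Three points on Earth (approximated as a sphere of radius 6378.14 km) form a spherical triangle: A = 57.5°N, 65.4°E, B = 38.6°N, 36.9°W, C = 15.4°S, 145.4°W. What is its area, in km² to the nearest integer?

86840875 km²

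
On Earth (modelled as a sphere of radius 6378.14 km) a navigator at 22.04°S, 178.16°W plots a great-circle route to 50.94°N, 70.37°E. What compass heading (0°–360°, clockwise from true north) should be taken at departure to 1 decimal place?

317.2°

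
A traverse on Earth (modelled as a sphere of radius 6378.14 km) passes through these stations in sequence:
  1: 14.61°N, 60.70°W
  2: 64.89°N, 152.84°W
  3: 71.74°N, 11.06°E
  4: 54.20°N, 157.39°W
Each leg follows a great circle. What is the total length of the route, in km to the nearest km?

Leg 1→2: central angle 1.3561 rad, distance 8649.3 km.
Leg 2→3: central angle 0.7493 rad, distance 4779.3 km.
Leg 3→4: central angle 0.9389 rad, distance 5988.6 km.
Total: 8649.3 + 4779.3 + 5988.6 ≈ 19417 km.

19417 km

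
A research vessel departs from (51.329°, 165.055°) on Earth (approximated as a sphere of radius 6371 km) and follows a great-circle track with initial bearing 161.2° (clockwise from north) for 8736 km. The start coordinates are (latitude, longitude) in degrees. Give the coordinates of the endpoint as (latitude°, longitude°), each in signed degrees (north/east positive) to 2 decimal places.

Angular distance δ = d/R = 8736/6371 = 1.37121 rad; initial bearing θ = 2.8135 rad.
sin φ₂ = sin φ₁ cos δ + cos φ₁ sin δ cos θ = (0.7807)(0.1983) + (0.6248)(0.9801)(-0.9466) = -0.4250, so φ₂ = -25.15°.
Δλ = atan2(sin θ sin δ cos φ₁, cos δ − sin φ₁ sin φ₂) = atan2(0.1974, 0.5301) = 20.423°.
λ₂ = 165.055° + 20.423° = 185.48° → -174.52° after wrapping to (−180°, 180°].

-25.15°, -174.52°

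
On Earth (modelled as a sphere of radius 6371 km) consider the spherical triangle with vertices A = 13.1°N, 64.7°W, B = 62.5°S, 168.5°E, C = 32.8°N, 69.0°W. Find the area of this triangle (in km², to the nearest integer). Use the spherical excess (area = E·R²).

17956657 km²

Side lengths (central angles): a = 2.3310, b = 0.3506, c = 2.0606 rad; semiperimeter s = 2.3711.
By l'Huilier's theorem, tan(E/4) = √[tan(s/2) tan((s−a)/2) tan((s−b)/2) tan((s−c)/2)], giving spherical excess E = 0.4424 rad.
Area = E·R² = 0.4424 × (6371)² ≈ 17956657 km².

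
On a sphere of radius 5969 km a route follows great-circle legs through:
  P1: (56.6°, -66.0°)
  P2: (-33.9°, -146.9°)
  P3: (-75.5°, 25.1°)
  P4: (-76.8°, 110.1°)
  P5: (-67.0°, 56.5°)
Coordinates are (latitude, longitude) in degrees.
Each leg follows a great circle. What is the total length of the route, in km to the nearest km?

22985 km

Leg P1→P2: central angle 1.9751 rad, distance 11789.3 km.
Leg P2→P3: central angle 1.2301 rad, distance 7342.2 km.
Leg P3→P4: central angle 0.3253 rad, distance 1941.8 km.
Leg P4→P5: central angle 0.3203 rad, distance 1912.1 km.
Total: 11789.3 + 7342.2 + 1941.8 + 1912.1 ≈ 22985 km.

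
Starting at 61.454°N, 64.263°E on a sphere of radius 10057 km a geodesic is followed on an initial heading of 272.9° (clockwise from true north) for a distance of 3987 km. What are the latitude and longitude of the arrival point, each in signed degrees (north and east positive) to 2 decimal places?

55.05°, 21.95°

Angular distance δ = d/R = 3987/10057 = 0.39644 rad; initial bearing θ = 4.7630 rad.
sin φ₂ = sin φ₁ cos δ + cos φ₁ sin δ cos θ = (0.8784)(0.9224) + (0.4779)(0.3861)(0.0506) = 0.8196, so φ₂ = 55.05°.
Δλ = atan2(sin θ sin δ cos φ₁, cos δ − sin φ₁ sin φ₂) = atan2(-0.1843, 0.2024) = -42.312°.
λ₂ = 64.263° − 42.312° = 21.95°.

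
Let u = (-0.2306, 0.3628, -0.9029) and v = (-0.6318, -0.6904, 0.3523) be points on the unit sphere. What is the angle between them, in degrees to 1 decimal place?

115.0°

u·v = -0.4229; |u| = 1.0000, |v| = 1.0000.
cos θ = (u·v)/(|u||v|) = -0.4229, so θ = 115.0°.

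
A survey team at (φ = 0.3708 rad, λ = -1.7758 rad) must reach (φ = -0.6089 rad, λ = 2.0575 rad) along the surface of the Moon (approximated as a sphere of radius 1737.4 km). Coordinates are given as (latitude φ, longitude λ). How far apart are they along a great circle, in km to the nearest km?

Let φ₁ = 0.3708 rad, φ₂ = -0.6089 rad, and Δλ = -2.4499 rad.
Haversine: a = sin²(Δφ/2) + cos φ₁ cos φ₂ sin²(Δλ/2) = 0.2214 + (0.9320)(0.8203)(0.8851) = 0.89803.
Central angle c = 2·arcsin(√a) = 2.49156 rad.
Distance = R·c = 1737.4 × 2.4916 ≈ 4329 km.

4329 km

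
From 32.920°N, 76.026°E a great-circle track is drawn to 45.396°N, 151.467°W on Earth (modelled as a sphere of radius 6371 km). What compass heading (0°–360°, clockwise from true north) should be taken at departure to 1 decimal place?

31.2°

With φ₁ = 0.5746, φ₂ = 0.7923, Δλ = 2.3127 rad, the forward-azimuth formula gives
θ = atan2( sin Δλ cos φ₂ , cos φ₁ sin φ₂ − sin φ₁ cos φ₂ cos Δλ ) = atan2(0.5177, 0.8555) = 31.18°.
So the initial bearing is 31.2°.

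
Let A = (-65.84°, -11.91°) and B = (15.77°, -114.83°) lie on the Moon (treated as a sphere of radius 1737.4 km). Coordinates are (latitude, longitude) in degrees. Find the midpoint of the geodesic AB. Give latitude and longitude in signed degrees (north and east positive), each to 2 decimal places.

-33.77°, -90.22°

The central angle between A and B is δ = 1.9135 rad.
With f = 0.5, the slerp weights are sin((1−f)δ)/sin δ = 0.8678 and sin(fδ)/sin δ = 0.8678.
Weighted sum of the unit vectors: (0.8678)·(0.4005,-0.0845,-0.9124) + (0.8678)·(-0.4041,-0.8734,0.2718) = (-0.0032, -0.8312, -0.5559).
Converting back: φ = atan2(z, √(x²+y²)) = -33.77°, λ = atan2(y, x) = -90.22°.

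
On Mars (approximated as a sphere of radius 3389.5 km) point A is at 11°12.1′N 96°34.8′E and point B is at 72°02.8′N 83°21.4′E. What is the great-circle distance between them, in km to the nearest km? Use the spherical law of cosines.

3631 km

Let φ₁ = 0.1955 rad, φ₂ = 1.2575 rad, and Δλ = -0.2308 rad.
cos c = sin φ₁ sin φ₂ + cos φ₁ cos φ₂ cos Δλ = (0.1943)(0.9513) + (0.9809)(0.3082)(0.9735) = 0.47916,
so c = arccos(0.47916) = 1.07110 rad.
Distance = R·c = 3389.5 × 1.0711 ≈ 3631 km.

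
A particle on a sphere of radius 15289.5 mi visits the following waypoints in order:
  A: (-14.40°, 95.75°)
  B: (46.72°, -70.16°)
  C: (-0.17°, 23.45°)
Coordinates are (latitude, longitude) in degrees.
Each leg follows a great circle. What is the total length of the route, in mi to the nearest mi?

63563 mi

Leg A→B: central angle 2.5412 rad, distance 38853.2 mi.
Leg B→C: central angle 1.6161 rad, distance 24709.9 mi.
Total: 38853.2 + 24709.9 ≈ 63563 mi.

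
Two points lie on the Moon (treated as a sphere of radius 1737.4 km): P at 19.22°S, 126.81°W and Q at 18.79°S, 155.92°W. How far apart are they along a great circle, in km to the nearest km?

In radians: φ₁ = -0.3355, φ₂ = -0.3279, Δλ = -29.110° = -0.5081 rad.
cos c = sin φ₁ sin φ₂ + cos φ₁ cos φ₂ cos Δλ = (-0.3292)(-0.3221) + (0.9443)(0.9467)(0.8737) = 0.88706,
so c = arccos(0.88706) = 0.47987 rad.
Distance = R·c = 1737.4 × 0.4799 ≈ 834 km.

834 km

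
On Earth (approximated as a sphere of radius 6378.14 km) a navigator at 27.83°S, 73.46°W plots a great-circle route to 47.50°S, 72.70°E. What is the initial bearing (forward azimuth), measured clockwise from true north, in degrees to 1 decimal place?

157.6°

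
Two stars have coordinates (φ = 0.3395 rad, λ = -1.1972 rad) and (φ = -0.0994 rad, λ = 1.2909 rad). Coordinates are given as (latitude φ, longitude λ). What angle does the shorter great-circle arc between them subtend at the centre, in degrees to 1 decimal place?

141.1°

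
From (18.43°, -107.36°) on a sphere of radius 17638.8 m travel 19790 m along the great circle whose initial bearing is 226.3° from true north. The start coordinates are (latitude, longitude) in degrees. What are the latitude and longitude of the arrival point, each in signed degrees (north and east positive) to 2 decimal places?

-26.96°, -154.31°

Angular distance δ = d/R = 19790/17638.8 = 1.12196 rad; initial bearing θ = 3.9497 rad.
sin φ₂ = sin φ₁ cos δ + cos φ₁ sin δ cos θ = (0.3161)(0.4339) + (0.9487)(0.9010)(-0.6909) = -0.4533, so φ₂ = -26.96°.
Δλ = atan2(sin θ sin δ cos φ₁, cos δ − sin φ₁ sin φ₂) = atan2(-0.6180, 0.5772) = -46.951°.
λ₂ = -107.360° − 46.951° = -154.31°.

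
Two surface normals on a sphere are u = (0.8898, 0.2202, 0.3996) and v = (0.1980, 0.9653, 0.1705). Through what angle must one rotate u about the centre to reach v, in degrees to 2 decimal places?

u·v = 0.4569; |u| = 1.0000, |v| = 1.0000.
cos θ = (u·v)/(|u||v|) = 0.4569, so θ = 62.81°.

62.81°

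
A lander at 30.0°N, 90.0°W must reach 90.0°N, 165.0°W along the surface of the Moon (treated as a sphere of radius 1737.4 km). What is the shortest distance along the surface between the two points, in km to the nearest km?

1819 km

In radians: φ₁ = 0.5236, φ₂ = 1.5708, Δλ = -75.000° = -1.3090 rad.
cos c = sin φ₁ sin φ₂ + cos φ₁ cos φ₂ cos Δλ = (0.5000)(1.0000) + (0.8660)(0.0000)(0.2588) = 0.50000,
so c = arccos(0.50000) = 1.04720 rad.
Distance = R·c = 1737.4 × 1.0472 ≈ 1819 km.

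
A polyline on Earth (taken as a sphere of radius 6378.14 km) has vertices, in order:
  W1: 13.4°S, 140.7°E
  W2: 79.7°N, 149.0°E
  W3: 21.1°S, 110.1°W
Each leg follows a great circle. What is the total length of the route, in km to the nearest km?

Leg W1→W2: central angle 1.6267 rad, distance 10375.5 km.
Leg W2→W3: central angle 1.9668 rad, distance 12544.6 km.
Total: 10375.5 + 12544.6 ≈ 22920 km.

22920 km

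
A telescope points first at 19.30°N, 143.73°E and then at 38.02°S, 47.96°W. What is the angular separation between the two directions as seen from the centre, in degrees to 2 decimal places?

158.70°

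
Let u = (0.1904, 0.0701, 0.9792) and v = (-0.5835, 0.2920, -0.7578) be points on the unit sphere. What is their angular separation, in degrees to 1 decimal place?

146.4°

u·v = -0.8327; |u| = 1.0000, |v| = 1.0000.
cos θ = (u·v)/(|u||v|) = -0.8327, so θ = 146.4°.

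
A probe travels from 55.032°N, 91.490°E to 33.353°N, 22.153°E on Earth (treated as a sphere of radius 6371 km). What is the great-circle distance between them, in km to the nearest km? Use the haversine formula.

5751 km

With latitudes φ₁ = 55.032°, φ₂ = 33.353° and longitude difference Δλ = -69.337°:
Haversine: a = sin²(Δφ/2) + cos φ₁ cos φ₂ sin²(Δλ/2) = 0.0354 + (0.5731)(0.8353)(0.3236) = 0.19026.
Central angle c = 2·arcsin(√a) = 0.90273 rad.
Distance = R·c = 6371 × 0.9027 ≈ 5751 km.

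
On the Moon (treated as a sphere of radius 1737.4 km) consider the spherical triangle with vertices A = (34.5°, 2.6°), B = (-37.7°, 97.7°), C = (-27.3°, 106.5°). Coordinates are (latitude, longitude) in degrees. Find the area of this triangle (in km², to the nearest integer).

1041241 km²

Side lengths (central angles): a = 0.2227, b = 2.0216, c = 1.9871 rad; semiperimeter s = 2.1157.
By l'Huilier's theorem, tan(E/4) = √[tan(s/2) tan((s−a)/2) tan((s−b)/2) tan((s−c)/2)], giving spherical excess E = 0.3449 rad.
Area = E·R² = 0.3449 × (1737.4)² ≈ 1041241 km².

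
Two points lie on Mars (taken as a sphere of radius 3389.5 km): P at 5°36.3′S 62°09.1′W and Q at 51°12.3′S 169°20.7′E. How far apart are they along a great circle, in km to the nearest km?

With latitudes φ₁ = -5.605°, φ₂ = -51.205° and longitude difference Δλ = -128.503°:
cos c = sin φ₁ sin φ₂ + cos φ₁ cos φ₂ cos Δλ = (-0.0977)(-0.7794) + (0.9952)(0.6265)(-0.6226) = -0.31207,
so c = arccos(-0.31207) = 1.88817 rad.
Distance = R·c = 3389.5 × 1.8882 ≈ 6400 km.

6400 km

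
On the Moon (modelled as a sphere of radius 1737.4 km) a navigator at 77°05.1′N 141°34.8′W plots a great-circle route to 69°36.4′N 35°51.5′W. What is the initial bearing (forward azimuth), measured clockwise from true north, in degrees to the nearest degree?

48°

Δλ = 105.722° = 1.8452 rad.
y = sin Δλ · cos φ₂ = (0.9626)(0.3485) = 0.3354
x = cos φ₁ sin φ₂ − sin φ₁ cos φ₂ cos Δλ = (0.2235)(0.9373) − (0.9747)(0.3485)(-0.2710) = 0.3015
θ = atan2(y, x) = 48.05°, so the bearing is 48°.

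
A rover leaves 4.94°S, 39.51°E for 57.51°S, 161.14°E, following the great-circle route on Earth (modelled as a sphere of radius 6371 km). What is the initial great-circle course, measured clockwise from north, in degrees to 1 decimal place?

With φ₁ = -0.0862, φ₂ = -1.0037, Δλ = 2.1228 rad, the forward-azimuth formula gives
θ = atan2( sin Δλ cos φ₂ , cos φ₁ sin φ₂ − sin φ₁ cos φ₂ cos Δλ ) = atan2(0.4574, -0.8646) = 152.12°.
So the initial bearing is 152.1°.

152.1°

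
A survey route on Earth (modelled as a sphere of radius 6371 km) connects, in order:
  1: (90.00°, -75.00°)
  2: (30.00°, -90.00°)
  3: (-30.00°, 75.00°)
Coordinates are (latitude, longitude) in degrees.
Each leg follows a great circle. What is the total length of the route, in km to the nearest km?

25243 km

Leg 1→2: central angle 1.0472 rad, distance 6671.7 km.
Leg 2→3: central angle 2.9150 rad, distance 18571.7 km.
Total: 6671.7 + 18571.7 ≈ 25243 km.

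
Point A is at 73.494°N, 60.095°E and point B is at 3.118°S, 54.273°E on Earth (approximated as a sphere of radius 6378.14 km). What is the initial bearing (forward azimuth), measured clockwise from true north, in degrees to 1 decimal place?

186.0°

Δλ = -5.822° = -0.1016 rad.
y = sin Δλ · cos φ₂ = (-0.1014)(0.9985) = -0.1013
x = cos φ₁ sin φ₂ − sin φ₁ cos φ₂ cos Δλ = (0.2841)(-0.0544) − (0.9588)(0.9985)(0.9948) = -0.9679
θ = atan2(y, x) = -174.03°; adding 360° gives 186.0°.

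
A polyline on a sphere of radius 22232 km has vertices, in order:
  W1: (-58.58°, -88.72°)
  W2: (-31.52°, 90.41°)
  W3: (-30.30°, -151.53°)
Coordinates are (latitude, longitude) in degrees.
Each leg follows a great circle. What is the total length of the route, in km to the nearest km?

Leg W1→W2: central angle 1.5690 rad, distance 34882.0 km.
Leg W2→W3: central angle 1.6533 rad, distance 36757.1 km.
Total: 34882.0 + 36757.1 ≈ 71639 km.

71639 km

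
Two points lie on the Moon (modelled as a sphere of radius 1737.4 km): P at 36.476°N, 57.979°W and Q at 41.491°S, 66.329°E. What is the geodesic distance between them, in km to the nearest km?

4159 km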